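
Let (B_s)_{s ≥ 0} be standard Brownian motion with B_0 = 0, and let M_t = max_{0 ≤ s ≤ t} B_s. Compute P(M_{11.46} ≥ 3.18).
P(M_{11.46} ≥ 3.18) = 2·P(B_{11.46} ≥ 3.18) = 2(1 − Φ(3.18/√11.46)) ≈ 0.3475

By the reflection principle for Brownian motion, P(M_t ≥ a) = 2 · P(B_t ≥ a) for a ≥ 0. Since B_t ~ N(0, t), P(B_t ≥ 3.18) = 1 − Φ(3.18/√t) = 1 − Φ(3.18/√11.46) = 1 − Φ(0.9394). So
  P(M_{11.46} ≥ 3.18) = 2(1 − Φ(0.9394)) ≈ 0.3475.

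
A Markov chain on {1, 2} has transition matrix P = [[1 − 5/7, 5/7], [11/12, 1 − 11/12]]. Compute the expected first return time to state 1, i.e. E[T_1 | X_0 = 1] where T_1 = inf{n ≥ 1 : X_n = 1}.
E[T_1 | X_0 = 1] = 1/π_1 = 137/77

For an irreducible recurrent Markov chain with stationary distribution π, E[T_i | X_0 = i] = 1/π_i (Kac's formula). Here π_1 = (11/12)/(5/7 + 11/12) = (11/12)/(137/84) = 77/137, so E[T_1 | X_0 = 1] = 1/π_1 = (5/7 + 11/12)/(11/12) = (137/84)/(11/12) = 137/77.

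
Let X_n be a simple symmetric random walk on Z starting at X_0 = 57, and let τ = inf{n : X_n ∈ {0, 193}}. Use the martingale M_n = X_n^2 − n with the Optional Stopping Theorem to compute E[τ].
E[τ] = 7752

M_n = X_n^2 − n is a martingale (since E[X_{n+1}^2 | F_n] = X_n^2 + 1). By OST (τ has finite mean in a bounded region), E[M_τ] = E[M_0] = X_0^2 − 0 = 57^2 = 3249. Also E[M_τ] = E[X_τ^2] − E[τ]. The walk exits at 0 or 193, with P(hit 193 first) = 57/193, so E[X_τ^2] = 193^2 · 57/193 + 0 = 11001. Thus E[τ] = E[X_τ^2] − E[M_τ] = 11001 − 3249 = 7752 = 57(193 − 57) = 7752.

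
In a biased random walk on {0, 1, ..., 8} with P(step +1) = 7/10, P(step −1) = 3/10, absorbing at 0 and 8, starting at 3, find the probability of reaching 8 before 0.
P(hit 8 before 0) = (1 − (3/7)^3) / (1 − (3/7)^8) = 1327753/1439560

Let u_k denote P(reach 8 before 0 | start at k). Boundary: u_0 = 0, u_8 = 1. Recurrence: u_k = 7/10·u_{k+1} + 3/10·u_{k-1} for 1 ≤ k ≤ 7. Try u_k = A + B·r^k with r = q/p = (3/10)/(7/10) = 3/7. Substitution satisfies the recurrence; boundary conditions give:
  u_k = (1 − r^k) / (1 − r^N) = (1 − (3/7)^3) / (1 − (3/7)^8) = 1327753/1439560.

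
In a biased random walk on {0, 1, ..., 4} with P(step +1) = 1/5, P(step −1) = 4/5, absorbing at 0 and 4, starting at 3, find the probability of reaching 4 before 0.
P(hit 4 before 0) = (1 − (4)^3) / (1 − (4)^4) = 21/85

Let u_k denote P(reach 4 before 0 | start at k). Boundary: u_0 = 0, u_4 = 1. Recurrence: u_k = 1/5·u_{k+1} + 4/5·u_{k-1} for 1 ≤ k ≤ 3. Try u_k = A + B·r^k with r = q/p = (4/5)/(1/5) = 4. Substitution satisfies the recurrence; boundary conditions give:
  u_k = (1 − r^k) / (1 − r^N) = (1 − (4)^3) / (1 − (4)^4) = 21/85.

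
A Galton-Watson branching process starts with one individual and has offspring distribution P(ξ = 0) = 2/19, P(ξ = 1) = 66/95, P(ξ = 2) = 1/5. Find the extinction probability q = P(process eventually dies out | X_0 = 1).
q = 10/19

The pgf is f(s) = 2/19 + 66/95·s + 1/5·s². The extinction probability q is the smallest fixed point of f in [0, 1]. Setting s = f(s):
  1/5·s² + (66/95 − 1)·s + 2/19 = 0
  1/5·s² − (2/19 + 1/5)·s + 2/19 = 0
which factors as (s − 1)·(1/5·s − 2/19) = 0, giving roots s = 1 and s = (2/19)/(1/5) = 10/19.
Mean offspring μ = 66/95 + 2·1/5 = 104/95 > 1 (supercritical), so q < 1. The extinction probability is the smaller root: q = (2/19)/(1/5) = 10/19.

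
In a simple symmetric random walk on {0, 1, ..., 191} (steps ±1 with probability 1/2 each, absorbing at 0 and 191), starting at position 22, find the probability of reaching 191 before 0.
P(hit 191 before 0) = 22/191

Let u_k = P(hit 191 before 0 | start at k). Then u_0 = 0, u_191 = 1, and u_k = u_{k-1}/2 + u_{k+1}/2 for 1 ≤ k ≤ 190. This harmonic recurrence is solved by u_k = k/191, giving u_22 = 22/191.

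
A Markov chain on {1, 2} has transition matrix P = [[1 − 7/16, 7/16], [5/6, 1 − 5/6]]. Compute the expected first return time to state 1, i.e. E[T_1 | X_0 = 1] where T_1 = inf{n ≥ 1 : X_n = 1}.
E[T_1 | X_0 = 1] = 1/π_1 = 61/40

For an irreducible recurrent Markov chain with stationary distribution π, E[T_i | X_0 = i] = 1/π_i (Kac's formula). Here π_1 = (5/6)/(7/16 + 5/6) = (5/6)/(61/48) = 40/61, so E[T_1 | X_0 = 1] = 1/π_1 = (7/16 + 5/6)/(5/6) = (61/48)/(5/6) = 61/40.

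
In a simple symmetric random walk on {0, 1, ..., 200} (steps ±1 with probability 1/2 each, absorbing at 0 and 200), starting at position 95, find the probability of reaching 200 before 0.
P(hit 200 before 0) = 95/200 = 19/40

Let u_k = P(hit 200 before 0 | start at k). Then u_0 = 0, u_200 = 1, and u_k = u_{k-1}/2 + u_{k+1}/2 for 1 ≤ k ≤ 199. This harmonic recurrence is solved by u_k = k/200, giving u_95 = 95/200 = 19/40.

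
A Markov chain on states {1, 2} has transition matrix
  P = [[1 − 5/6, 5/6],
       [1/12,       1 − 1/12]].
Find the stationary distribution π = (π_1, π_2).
π_1 = 1/11, π_2 = 10/11

Solve πP = π with π_1 + π_2 = 1. From πP = π: π_1 · (1 − 5/6) + π_2 · 1/12 = π_1 ⇒ π_2 · 1/12 = π_1 · 5/6 ⇒ π_2/π_1 = (5/6)/(1/12) = 10. Together with π_1 + π_2 = 1:
  π_1 = (1/12)/(5/6 + 1/12) = (1/12)/(11/12) = 1/11,
  π_2 = (5/6)/(5/6 + 1/12) = (5/6)/(11/12) = 10/11.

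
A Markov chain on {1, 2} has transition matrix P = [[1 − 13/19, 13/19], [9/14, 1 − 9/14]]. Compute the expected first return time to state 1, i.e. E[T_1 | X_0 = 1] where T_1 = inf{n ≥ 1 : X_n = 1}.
E[T_1 | X_0 = 1] = 1/π_1 = 353/171

For an irreducible recurrent Markov chain with stationary distribution π, E[T_i | X_0 = i] = 1/π_i (Kac's formula). Here π_1 = (9/14)/(13/19 + 9/14) = (9/14)/(353/266) = 171/353, so E[T_1 | X_0 = 1] = 1/π_1 = (13/19 + 9/14)/(9/14) = (353/266)/(9/14) = 353/171.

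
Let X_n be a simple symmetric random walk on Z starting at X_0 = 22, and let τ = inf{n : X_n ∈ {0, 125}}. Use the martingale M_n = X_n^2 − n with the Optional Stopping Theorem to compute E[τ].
E[τ] = 2266

M_n = X_n^2 − n is a martingale (since E[X_{n+1}^2 | F_n] = X_n^2 + 1). By OST (τ has finite mean in a bounded region), E[M_τ] = E[M_0] = X_0^2 − 0 = 22^2 = 484. Also E[M_τ] = E[X_τ^2] − E[τ]. The walk exits at 0 or 125, with P(hit 125 first) = 22/125, so E[X_τ^2] = 125^2 · 22/125 + 0 = 2750. Thus E[τ] = E[X_τ^2] − E[M_τ] = 2750 − 484 = 2266 = 22(125 − 22) = 2266.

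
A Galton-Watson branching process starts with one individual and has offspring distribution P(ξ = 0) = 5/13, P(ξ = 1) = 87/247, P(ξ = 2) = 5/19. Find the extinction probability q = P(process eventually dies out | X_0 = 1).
q = 1

Mean offspring μ = 0·5/13 + 1·87/247 + 2·5/19 = 217/247 ≤ 1. For μ ≤ 1 with offspring not concentrated at 1, the Galton-Watson process goes extinct almost surely, so q = 1.
(Algebraic check: The pgf is f(s) = 5/13 + 87/247·s + 5/19·s². The extinction probability q is the smallest fixed point of f in [0, 1]. Setting s = f(s):
  5/19·s² + (87/247 − 1)·s + 5/13 = 0
  5/19·s² − (5/13 + 5/19)·s + 5/13 = 0
which factors as (s − 1)·(5/19·s − 5/13) = 0, giving roots s = 1 and s = (5/13)/(5/19) = 19/13. Since 19/13 ≥ 1, the smallest root in [0, 1] is s = 1.)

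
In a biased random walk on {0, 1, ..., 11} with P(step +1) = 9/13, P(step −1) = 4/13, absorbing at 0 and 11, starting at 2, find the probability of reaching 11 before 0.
P(hit 11 before 0) = (1 − (4/9)^2) / (1 − (4/9)^11) = 5036466357/6275373061

Let u_k denote P(reach 11 before 0 | start at k). Boundary: u_0 = 0, u_11 = 1. Recurrence: u_k = 9/13·u_{k+1} + 4/13·u_{k-1} for 1 ≤ k ≤ 10. Try u_k = A + B·r^k with r = q/p = (4/13)/(9/13) = 4/9. Substitution satisfies the recurrence; boundary conditions give:
  u_k = (1 − r^k) / (1 − r^N) = (1 − (4/9)^2) / (1 − (4/9)^11) = 5036466357/6275373061.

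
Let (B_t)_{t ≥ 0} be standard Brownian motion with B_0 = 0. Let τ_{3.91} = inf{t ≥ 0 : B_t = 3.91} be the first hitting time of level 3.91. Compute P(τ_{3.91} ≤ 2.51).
P(τ_{3.91} ≤ 2.51) = 2(1 − Φ(3.91/√2.51)) = 2(1 − Φ(2.4680)) ≈ 0.0136

By the reflection principle for standard BM, P(τ_b ≤ t) = 2 · P(B_t ≥ b). Since B_t ~ N(0, t), P(B_t ≥ 3.91) = 1 − Φ(3.91/√t) = 1 − Φ(3.91/√2.51) = 1 − Φ(2.4680) ≈ 0.00679. Doubling: P(τ_{3.91} ≤ 2.51) ≈ 2 · 0.00679 = 0.01358 ≈ 0.0136.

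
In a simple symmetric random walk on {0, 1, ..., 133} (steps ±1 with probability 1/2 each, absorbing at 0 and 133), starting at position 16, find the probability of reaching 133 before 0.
P(hit 133 before 0) = 16/133

Let u_k = P(hit 133 before 0 | start at k). Then u_0 = 0, u_133 = 1, and u_k = u_{k-1}/2 + u_{k+1}/2 for 1 ≤ k ≤ 132. This harmonic recurrence is solved by u_k = k/133, giving u_16 = 16/133.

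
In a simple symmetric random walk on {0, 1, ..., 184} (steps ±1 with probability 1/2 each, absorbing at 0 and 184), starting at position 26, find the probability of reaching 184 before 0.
P(hit 184 before 0) = 26/184 = 13/92

Let u_k = P(hit 184 before 0 | start at k). Then u_0 = 0, u_184 = 1, and u_k = u_{k-1}/2 + u_{k+1}/2 for 1 ≤ k ≤ 183. This harmonic recurrence is solved by u_k = k/184, giving u_26 = 26/184 = 13/92.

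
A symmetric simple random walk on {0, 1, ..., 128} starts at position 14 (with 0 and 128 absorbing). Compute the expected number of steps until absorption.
E[τ | X_0 = 14] = 1596

Let v_k = E[τ | X_0 = k]. Boundary: v_0 = v_128 = 0. Recurrence: v_k = 1 + (v_{k-1} + v_{k+1})/2 for 1 ≤ k ≤ 127. The particular solution to v_k − (v_{k-1} + v_{k+1})/2 = 1 is v_k = −k^2. Adding homogeneous solution A + B k and matching boundaries gives v_k = k (128 − k). Substituting k = 14: v_14 = 14 · 114 = 1596.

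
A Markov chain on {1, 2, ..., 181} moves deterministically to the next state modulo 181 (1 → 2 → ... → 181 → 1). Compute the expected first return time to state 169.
E[T_169 | X_0 = 169] = 181

The chain cycles deterministically, so starting at state 169 it returns in exactly 181 steps. Equivalently, the stationary distribution is uniform π_j = 1/181 for every state j, so by Kac's formula E[T_169] = 1/π_169 = 181.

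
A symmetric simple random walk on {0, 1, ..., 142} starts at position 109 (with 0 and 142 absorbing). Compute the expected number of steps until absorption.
E[τ | X_0 = 109] = 3597

Let v_k = E[τ | X_0 = k]. Boundary: v_0 = v_142 = 0. Recurrence: v_k = 1 + (v_{k-1} + v_{k+1})/2 for 1 ≤ k ≤ 141. The particular solution to v_k − (v_{k-1} + v_{k+1})/2 = 1 is v_k = −k^2. Adding homogeneous solution A + B k and matching boundaries gives v_k = k (142 − k). Substituting k = 109: v_109 = 109 · 33 = 3597.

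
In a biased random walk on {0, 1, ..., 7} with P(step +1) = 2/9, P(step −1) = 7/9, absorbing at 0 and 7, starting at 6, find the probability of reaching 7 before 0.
P(hit 7 before 0) = (1 − (7/2)^6) / (1 − (7/2)^7) = 47034/164683

Let u_k denote P(reach 7 before 0 | start at k). Boundary: u_0 = 0, u_7 = 1. Recurrence: u_k = 2/9·u_{k+1} + 7/9·u_{k-1} for 1 ≤ k ≤ 6. Try u_k = A + B·r^k with r = q/p = (7/9)/(2/9) = 7/2. Substitution satisfies the recurrence; boundary conditions give:
  u_k = (1 − r^k) / (1 − r^N) = (1 − (7/2)^6) / (1 − (7/2)^7) = 47034/164683.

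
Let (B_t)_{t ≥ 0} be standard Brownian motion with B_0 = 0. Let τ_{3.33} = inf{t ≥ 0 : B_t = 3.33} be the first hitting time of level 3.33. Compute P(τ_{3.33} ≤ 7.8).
P(τ_{3.33} ≤ 7.8) = 2(1 − Φ(3.33/√7.8)) = 2(1 − Φ(1.1923)) ≈ 0.2331

By the reflection principle for standard BM, P(τ_b ≤ t) = 2 · P(B_t ≥ b). Since B_t ~ N(0, t), P(B_t ≥ 3.33) = 1 − Φ(3.33/√t) = 1 − Φ(3.33/√7.8) = 1 − Φ(1.1923) ≈ 0.11657. Doubling: P(τ_{3.33} ≤ 7.8) ≈ 2 · 0.11657 = 0.23314 ≈ 0.2331.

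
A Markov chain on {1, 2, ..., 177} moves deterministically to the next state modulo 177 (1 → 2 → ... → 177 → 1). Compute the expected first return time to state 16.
E[T_16 | X_0 = 16] = 177

The chain cycles deterministically, so starting at state 16 it returns in exactly 177 steps. Equivalently, the stationary distribution is uniform π_j = 1/177 for every state j, so by Kac's formula E[T_16] = 1/π_16 = 177.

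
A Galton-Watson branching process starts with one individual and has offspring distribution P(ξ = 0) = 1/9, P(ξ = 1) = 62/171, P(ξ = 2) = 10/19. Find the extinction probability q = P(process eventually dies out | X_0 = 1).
q = 19/90

The pgf is f(s) = 1/9 + 62/171·s + 10/19·s². The extinction probability q is the smallest fixed point of f in [0, 1]. Setting s = f(s):
  10/19·s² + (62/171 − 1)·s + 1/9 = 0
  10/19·s² − (1/9 + 10/19)·s + 1/9 = 0
which factors as (s − 1)·(10/19·s − 1/9) = 0, giving roots s = 1 and s = (1/9)/(10/19) = 19/90.
Mean offspring μ = 62/171 + 2·10/19 = 242/171 > 1 (supercritical), so q < 1. The extinction probability is the smaller root: q = (1/9)/(10/19) = 19/90.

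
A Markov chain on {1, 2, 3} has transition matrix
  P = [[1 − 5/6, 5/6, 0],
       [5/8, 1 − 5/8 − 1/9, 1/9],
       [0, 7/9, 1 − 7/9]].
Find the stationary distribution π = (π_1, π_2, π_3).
π = (21/53, 28/53, 4/53)

This is a birth-death chain on three states, which satisfies detailed balance: π_1 · P_{12} = π_2 · P_{21} and π_2 · P_{23} = π_3 · P_{32}.
From π_1 · 5/6 = π_2 · 5/8: π_2/π_1 = (5/6)/(5/8) = 4/3.
From π_2 · 1/9 = π_3 · 7/9: π_3/π_2 = (1/9)/(7/9) = 1/7.
Take π_1 proportional to 1; then unnormalized π = (1, 4/3, 4/21). Normalize by dividing by the sum 53/21:
  π = (21/53, 28/53, 4/53).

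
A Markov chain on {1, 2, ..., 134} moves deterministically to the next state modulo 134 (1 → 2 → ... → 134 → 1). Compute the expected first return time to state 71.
E[T_71 | X_0 = 71] = 134

The chain cycles deterministically, so starting at state 71 it returns in exactly 134 steps. Equivalently, the stationary distribution is uniform π_j = 1/134 for every state j, so by Kac's formula E[T_71] = 1/π_71 = 134.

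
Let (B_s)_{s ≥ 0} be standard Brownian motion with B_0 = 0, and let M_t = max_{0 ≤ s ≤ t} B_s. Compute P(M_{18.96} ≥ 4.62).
P(M_{18.96} ≥ 4.62) = 2·P(B_{18.96} ≥ 4.62) = 2(1 − Φ(4.62/√18.96)) ≈ 0.2887

By the reflection principle for Brownian motion, P(M_t ≥ a) = 2 · P(B_t ≥ a) for a ≥ 0. Since B_t ~ N(0, t), P(B_t ≥ 4.62) = 1 − Φ(4.62/√t) = 1 − Φ(4.62/√18.96) = 1 − Φ(1.0610). So
  P(M_{18.96} ≥ 4.62) = 2(1 − Φ(1.0610)) ≈ 0.2887.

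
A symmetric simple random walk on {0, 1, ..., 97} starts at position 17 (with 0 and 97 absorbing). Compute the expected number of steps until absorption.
E[τ | X_0 = 17] = 1360

Let v_k = E[τ | X_0 = k]. Boundary: v_0 = v_97 = 0. Recurrence: v_k = 1 + (v_{k-1} + v_{k+1})/2 for 1 ≤ k ≤ 96. The particular solution to v_k − (v_{k-1} + v_{k+1})/2 = 1 is v_k = −k^2. Adding homogeneous solution A + B k and matching boundaries gives v_k = k (97 − k). Substituting k = 17: v_17 = 17 · 80 = 1360.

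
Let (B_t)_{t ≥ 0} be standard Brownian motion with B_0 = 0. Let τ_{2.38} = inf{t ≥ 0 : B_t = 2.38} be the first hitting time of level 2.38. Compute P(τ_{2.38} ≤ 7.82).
P(τ_{2.38} ≤ 7.82) = 2(1 − Φ(2.38/√7.82)) = 2(1 − Φ(0.8511)) ≈ 0.3947

By the reflection principle for standard BM, P(τ_b ≤ t) = 2 · P(B_t ≥ b). Since B_t ~ N(0, t), P(B_t ≥ 2.38) = 1 − Φ(2.38/√t) = 1 − Φ(2.38/√7.82) = 1 − Φ(0.8511) ≈ 0.19736. Doubling: P(τ_{2.38} ≤ 7.82) ≈ 2 · 0.19736 = 0.39472 ≈ 0.3947.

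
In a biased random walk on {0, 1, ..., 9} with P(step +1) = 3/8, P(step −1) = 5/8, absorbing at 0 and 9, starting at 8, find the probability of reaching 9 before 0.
P(hit 9 before 0) = (1 − (5/3)^8) / (1 − (5/3)^9) = 576096/966721

Let u_k denote P(reach 9 before 0 | start at k). Boundary: u_0 = 0, u_9 = 1. Recurrence: u_k = 3/8·u_{k+1} + 5/8·u_{k-1} for 1 ≤ k ≤ 8. Try u_k = A + B·r^k with r = q/p = (5/8)/(3/8) = 5/3. Substitution satisfies the recurrence; boundary conditions give:
  u_k = (1 − r^k) / (1 − r^N) = (1 − (5/3)^8) / (1 − (5/3)^9) = 576096/966721.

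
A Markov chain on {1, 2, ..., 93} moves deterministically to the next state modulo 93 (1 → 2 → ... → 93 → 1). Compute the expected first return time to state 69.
E[T_69 | X_0 = 69] = 93

The chain cycles deterministically, so starting at state 69 it returns in exactly 93 steps. Equivalently, the stationary distribution is uniform π_j = 1/93 for every state j, so by Kac's formula E[T_69] = 1/π_69 = 93.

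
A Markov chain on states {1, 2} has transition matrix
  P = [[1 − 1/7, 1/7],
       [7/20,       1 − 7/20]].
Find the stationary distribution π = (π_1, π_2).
π_1 = 49/69, π_2 = 20/69

Solve πP = π with π_1 + π_2 = 1. From πP = π: π_1 · (1 − 1/7) + π_2 · 7/20 = π_1 ⇒ π_2 · 7/20 = π_1 · 1/7 ⇒ π_2/π_1 = (1/7)/(7/20) = 20/49. Together with π_1 + π_2 = 1:
  π_1 = (7/20)/(1/7 + 7/20) = (7/20)/(69/140) = 49/69,
  π_2 = (1/7)/(1/7 + 7/20) = (1/7)/(69/140) = 20/69.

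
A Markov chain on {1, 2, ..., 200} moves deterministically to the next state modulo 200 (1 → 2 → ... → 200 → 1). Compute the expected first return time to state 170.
E[T_170 | X_0 = 170] = 200

The chain cycles deterministically, so starting at state 170 it returns in exactly 200 steps. Equivalently, the stationary distribution is uniform π_j = 1/200 for every state j, so by Kac's formula E[T_170] = 1/π_170 = 200.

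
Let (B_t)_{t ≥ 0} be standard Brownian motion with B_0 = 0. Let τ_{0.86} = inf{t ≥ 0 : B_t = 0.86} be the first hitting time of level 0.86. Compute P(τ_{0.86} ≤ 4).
P(τ_{0.86} ≤ 4) = 2(1 − Φ(0.86/√4)) = 2(1 − Φ(0.4300)) ≈ 0.6672

By the reflection principle for standard BM, P(τ_b ≤ t) = 2 · P(B_t ≥ b). Since B_t ~ N(0, t), P(B_t ≥ 0.86) = 1 − Φ(0.86/√t) = 1 − Φ(0.86/√4) = 1 − Φ(0.4300) ≈ 0.33360. Doubling: P(τ_{0.86} ≤ 4) ≈ 2 · 0.33360 = 0.66720 ≈ 0.6672.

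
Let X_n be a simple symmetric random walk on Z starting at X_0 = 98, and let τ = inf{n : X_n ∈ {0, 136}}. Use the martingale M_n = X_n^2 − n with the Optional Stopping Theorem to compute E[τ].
E[τ] = 3724

M_n = X_n^2 − n is a martingale (since E[X_{n+1}^2 | F_n] = X_n^2 + 1). By OST (τ has finite mean in a bounded region), E[M_τ] = E[M_0] = X_0^2 − 0 = 98^2 = 9604. Also E[M_τ] = E[X_τ^2] − E[τ]. The walk exits at 0 or 136, with P(hit 136 first) = 98/136, so E[X_τ^2] = 136^2 · 98/136 + 0 = 13328. Thus E[τ] = E[X_τ^2] − E[M_τ] = 13328 − 9604 = 3724 = 98(136 − 98) = 3724.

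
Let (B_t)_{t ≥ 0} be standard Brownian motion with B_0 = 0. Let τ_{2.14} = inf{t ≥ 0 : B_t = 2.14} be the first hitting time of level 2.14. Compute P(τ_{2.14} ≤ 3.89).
P(τ_{2.14} ≤ 3.89) = 2(1 − Φ(2.14/√3.89)) = 2(1 − Φ(1.0850)) ≈ 0.2779

By the reflection principle for standard BM, P(τ_b ≤ t) = 2 · P(B_t ≥ b). Since B_t ~ N(0, t), P(B_t ≥ 2.14) = 1 − Φ(2.14/√t) = 1 − Φ(2.14/√3.89) = 1 − Φ(1.0850) ≈ 0.13896. Doubling: P(τ_{2.14} ≤ 3.89) ≈ 2 · 0.13896 = 0.27792 ≈ 0.2779.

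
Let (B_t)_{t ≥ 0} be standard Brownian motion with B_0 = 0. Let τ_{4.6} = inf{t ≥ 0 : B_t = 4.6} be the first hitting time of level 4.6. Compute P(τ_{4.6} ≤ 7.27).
P(τ_{4.6} ≤ 7.27) = 2(1 − Φ(4.6/√7.27)) = 2(1 − Φ(1.7060)) ≈ 0.0880

By the reflection principle for standard BM, P(τ_b ≤ t) = 2 · P(B_t ≥ b). Since B_t ~ N(0, t), P(B_t ≥ 4.6) = 1 − Φ(4.6/√t) = 1 − Φ(4.6/√7.27) = 1 − Φ(1.7060) ≈ 0.04400. Doubling: P(τ_{4.6} ≤ 7.27) ≈ 2 · 0.04400 = 0.08800 ≈ 0.0880.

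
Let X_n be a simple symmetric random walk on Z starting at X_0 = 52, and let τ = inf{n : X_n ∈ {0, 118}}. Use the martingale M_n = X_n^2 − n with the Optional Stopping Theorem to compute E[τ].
E[τ] = 3432

M_n = X_n^2 − n is a martingale (since E[X_{n+1}^2 | F_n] = X_n^2 + 1). By OST (τ has finite mean in a bounded region), E[M_τ] = E[M_0] = X_0^2 − 0 = 52^2 = 2704. Also E[M_τ] = E[X_τ^2] − E[τ]. The walk exits at 0 or 118, with P(hit 118 first) = 52/118, so E[X_τ^2] = 118^2 · 52/118 + 0 = 6136. Thus E[τ] = E[X_τ^2] − E[M_τ] = 6136 − 2704 = 3432 = 52(118 − 52) = 3432.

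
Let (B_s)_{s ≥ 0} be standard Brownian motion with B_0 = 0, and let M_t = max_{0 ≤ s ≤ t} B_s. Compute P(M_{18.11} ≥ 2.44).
P(M_{18.11} ≥ 2.44) = 2·P(B_{18.11} ≥ 2.44) = 2(1 − Φ(2.44/√18.11)) ≈ 0.5664

By the reflection principle for Brownian motion, P(M_t ≥ a) = 2 · P(B_t ≥ a) for a ≥ 0. Since B_t ~ N(0, t), P(B_t ≥ 2.44) = 1 − Φ(2.44/√t) = 1 − Φ(2.44/√18.11) = 1 − Φ(0.5734). So
  P(M_{18.11} ≥ 2.44) = 2(1 − Φ(0.5734)) ≈ 0.5664.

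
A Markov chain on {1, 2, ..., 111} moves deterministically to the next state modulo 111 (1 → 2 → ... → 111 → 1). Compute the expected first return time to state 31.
E[T_31 | X_0 = 31] = 111

The chain cycles deterministically, so starting at state 31 it returns in exactly 111 steps. Equivalently, the stationary distribution is uniform π_j = 1/111 for every state j, so by Kac's formula E[T_31] = 1/π_31 = 111.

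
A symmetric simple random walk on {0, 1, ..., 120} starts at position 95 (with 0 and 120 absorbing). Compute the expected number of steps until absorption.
E[τ | X_0 = 95] = 2375

Let v_k = E[τ | X_0 = k]. Boundary: v_0 = v_120 = 0. Recurrence: v_k = 1 + (v_{k-1} + v_{k+1})/2 for 1 ≤ k ≤ 119. The particular solution to v_k − (v_{k-1} + v_{k+1})/2 = 1 is v_k = −k^2. Adding homogeneous solution A + B k and matching boundaries gives v_k = k (120 − k). Substituting k = 95: v_95 = 95 · 25 = 2375.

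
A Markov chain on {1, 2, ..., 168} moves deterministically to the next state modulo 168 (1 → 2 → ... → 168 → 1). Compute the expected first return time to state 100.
E[T_100 | X_0 = 100] = 168

The chain cycles deterministically, so starting at state 100 it returns in exactly 168 steps. Equivalently, the stationary distribution is uniform π_j = 1/168 for every state j, so by Kac's formula E[T_100] = 1/π_100 = 168.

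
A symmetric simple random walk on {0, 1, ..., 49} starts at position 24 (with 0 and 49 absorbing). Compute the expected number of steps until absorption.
E[τ | X_0 = 24] = 600

Let v_k = E[τ | X_0 = k]. Boundary: v_0 = v_49 = 0. Recurrence: v_k = 1 + (v_{k-1} + v_{k+1})/2 for 1 ≤ k ≤ 48. The particular solution to v_k − (v_{k-1} + v_{k+1})/2 = 1 is v_k = −k^2. Adding homogeneous solution A + B k and matching boundaries gives v_k = k (49 − k). Substituting k = 24: v_24 = 24 · 25 = 600.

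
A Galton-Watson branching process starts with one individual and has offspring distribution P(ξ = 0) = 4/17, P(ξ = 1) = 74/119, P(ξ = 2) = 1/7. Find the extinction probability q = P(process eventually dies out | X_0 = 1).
q = 1

Mean offspring μ = 0·4/17 + 1·74/119 + 2·1/7 = 108/119 ≤ 1. For μ ≤ 1 with offspring not concentrated at 1, the Galton-Watson process goes extinct almost surely, so q = 1.
(Algebraic check: The pgf is f(s) = 4/17 + 74/119·s + 1/7·s². The extinction probability q is the smallest fixed point of f in [0, 1]. Setting s = f(s):
  1/7·s² + (74/119 − 1)·s + 4/17 = 0
  1/7·s² − (4/17 + 1/7)·s + 4/17 = 0
which factors as (s − 1)·(1/7·s − 4/17) = 0, giving roots s = 1 and s = (4/17)/(1/7) = 28/17. Since 28/17 ≥ 1, the smallest root in [0, 1] is s = 1.)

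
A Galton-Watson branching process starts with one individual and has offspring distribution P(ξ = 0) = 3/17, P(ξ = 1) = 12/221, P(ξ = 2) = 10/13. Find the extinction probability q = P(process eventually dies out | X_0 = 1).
q = 39/170

The pgf is f(s) = 3/17 + 12/221·s + 10/13·s². The extinction probability q is the smallest fixed point of f in [0, 1]. Setting s = f(s):
  10/13·s² + (12/221 − 1)·s + 3/17 = 0
  10/13·s² − (3/17 + 10/13)·s + 3/17 = 0
which factors as (s − 1)·(10/13·s − 3/17) = 0, giving roots s = 1 and s = (3/17)/(10/13) = 39/170.
Mean offspring μ = 12/221 + 2·10/13 = 352/221 > 1 (supercritical), so q < 1. The extinction probability is the smaller root: q = (3/17)/(10/13) = 39/170.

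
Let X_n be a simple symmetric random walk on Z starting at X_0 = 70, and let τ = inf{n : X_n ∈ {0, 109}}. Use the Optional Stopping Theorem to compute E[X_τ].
E[X_τ] = 70

X_n is a martingale and τ is a bounded-mean stopping time (indeed τ is finite a.s. with bounded expectation since the walk is in a bounded region). By the OST, E[X_τ] = E[X_0] = 70. Equivalently: E[X_τ] = 109 · P(hit 109 first) + 0 · P(hit 0 first) = 109 · (70/109) = 70.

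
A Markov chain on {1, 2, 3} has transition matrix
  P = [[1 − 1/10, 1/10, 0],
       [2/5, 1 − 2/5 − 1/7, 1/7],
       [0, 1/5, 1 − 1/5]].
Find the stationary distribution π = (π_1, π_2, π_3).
π = (7/10, 7/40, 1/8)

This is a birth-death chain on three states, which satisfies detailed balance: π_1 · P_{12} = π_2 · P_{21} and π_2 · P_{23} = π_3 · P_{32}.
From π_1 · 1/10 = π_2 · 2/5: π_2/π_1 = (1/10)/(2/5) = 1/4.
From π_2 · 1/7 = π_3 · 1/5: π_3/π_2 = (1/7)/(1/5) = 5/7.
Take π_1 proportional to 1; then unnormalized π = (1, 1/4, 5/28). Normalize by dividing by the sum 10/7:
  π = (7/10, 7/40, 1/8).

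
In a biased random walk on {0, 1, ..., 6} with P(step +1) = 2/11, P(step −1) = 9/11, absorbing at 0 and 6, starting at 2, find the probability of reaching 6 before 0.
P(hit 6 before 0) = (1 − (9/2)^2) / (1 − (9/2)^6) = 16/6901

Let u_k denote P(reach 6 before 0 | start at k). Boundary: u_0 = 0, u_6 = 1. Recurrence: u_k = 2/11·u_{k+1} + 9/11·u_{k-1} for 1 ≤ k ≤ 5. Try u_k = A + B·r^k with r = q/p = (9/11)/(2/11) = 9/2. Substitution satisfies the recurrence; boundary conditions give:
  u_k = (1 − r^k) / (1 − r^N) = (1 − (9/2)^2) / (1 − (9/2)^6) = 16/6901.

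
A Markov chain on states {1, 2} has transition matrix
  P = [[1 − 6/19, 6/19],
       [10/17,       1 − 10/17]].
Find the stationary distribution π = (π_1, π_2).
π_1 = 95/146, π_2 = 51/146

Solve πP = π with π_1 + π_2 = 1. From πP = π: π_1 · (1 − 6/19) + π_2 · 10/17 = π_1 ⇒ π_2 · 10/17 = π_1 · 6/19 ⇒ π_2/π_1 = (6/19)/(10/17) = 51/95. Together with π_1 + π_2 = 1:
  π_1 = (10/17)/(6/19 + 10/17) = (10/17)/(292/323) = 95/146,
  π_2 = (6/19)/(6/19 + 10/17) = (6/19)/(292/323) = 51/146.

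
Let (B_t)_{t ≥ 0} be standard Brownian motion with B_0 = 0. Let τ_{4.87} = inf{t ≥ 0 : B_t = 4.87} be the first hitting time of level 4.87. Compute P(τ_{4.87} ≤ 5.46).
P(τ_{4.87} ≤ 5.46) = 2(1 − Φ(4.87/√5.46)) = 2(1 − Φ(2.0842)) ≈ 0.0371

By the reflection principle for standard BM, P(τ_b ≤ t) = 2 · P(B_t ≥ b). Since B_t ~ N(0, t), P(B_t ≥ 4.87) = 1 − Φ(4.87/√t) = 1 − Φ(4.87/√5.46) = 1 − Φ(2.0842) ≈ 0.01857. Doubling: P(τ_{4.87} ≤ 5.46) ≈ 2 · 0.01857 = 0.03714 ≈ 0.0371.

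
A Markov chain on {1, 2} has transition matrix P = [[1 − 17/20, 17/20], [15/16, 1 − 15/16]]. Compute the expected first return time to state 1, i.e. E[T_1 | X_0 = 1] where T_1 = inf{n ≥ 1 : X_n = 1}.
E[T_1 | X_0 = 1] = 1/π_1 = 143/75

For an irreducible recurrent Markov chain with stationary distribution π, E[T_i | X_0 = i] = 1/π_i (Kac's formula). Here π_1 = (15/16)/(17/20 + 15/16) = (15/16)/(143/80) = 75/143, so E[T_1 | X_0 = 1] = 1/π_1 = (17/20 + 15/16)/(15/16) = (143/80)/(15/16) = 143/75.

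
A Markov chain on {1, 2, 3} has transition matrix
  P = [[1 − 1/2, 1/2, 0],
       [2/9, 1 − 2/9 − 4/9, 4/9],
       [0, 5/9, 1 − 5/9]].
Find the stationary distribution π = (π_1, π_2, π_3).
π = (20/101, 45/101, 36/101)

This is a birth-death chain on three states, which satisfies detailed balance: π_1 · P_{12} = π_2 · P_{21} and π_2 · P_{23} = π_3 · P_{32}.
From π_1 · 1/2 = π_2 · 2/9: π_2/π_1 = (1/2)/(2/9) = 9/4.
From π_2 · 4/9 = π_3 · 5/9: π_3/π_2 = (4/9)/(5/9) = 4/5.
Take π_1 proportional to 1; then unnormalized π = (1, 9/4, 9/5). Normalize by dividing by the sum 101/20:
  π = (20/101, 45/101, 36/101).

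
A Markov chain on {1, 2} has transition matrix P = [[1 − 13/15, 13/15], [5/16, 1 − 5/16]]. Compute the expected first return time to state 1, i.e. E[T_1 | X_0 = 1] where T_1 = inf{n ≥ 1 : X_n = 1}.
E[T_1 | X_0 = 1] = 1/π_1 = 283/75

For an irreducible recurrent Markov chain with stationary distribution π, E[T_i | X_0 = i] = 1/π_i (Kac's formula). Here π_1 = (5/16)/(13/15 + 5/16) = (5/16)/(283/240) = 75/283, so E[T_1 | X_0 = 1] = 1/π_1 = (13/15 + 5/16)/(5/16) = (283/240)/(5/16) = 283/75.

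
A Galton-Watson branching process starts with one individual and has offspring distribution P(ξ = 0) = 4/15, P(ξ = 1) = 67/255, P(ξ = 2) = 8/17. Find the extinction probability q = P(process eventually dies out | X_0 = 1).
q = 17/30

The pgf is f(s) = 4/15 + 67/255·s + 8/17·s². The extinction probability q is the smallest fixed point of f in [0, 1]. Setting s = f(s):
  8/17·s² + (67/255 − 1)·s + 4/15 = 0
  8/17·s² − (4/15 + 8/17)·s + 4/15 = 0
which factors as (s − 1)·(8/17·s − 4/15) = 0, giving roots s = 1 and s = (4/15)/(8/17) = 17/30.
Mean offspring μ = 67/255 + 2·8/17 = 307/255 > 1 (supercritical), so q < 1. The extinction probability is the smaller root: q = (4/15)/(8/17) = 17/30.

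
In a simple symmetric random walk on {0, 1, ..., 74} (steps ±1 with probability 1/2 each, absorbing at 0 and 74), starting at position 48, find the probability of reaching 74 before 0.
P(hit 74 before 0) = 48/74 = 24/37

Let u_k = P(hit 74 before 0 | start at k). Then u_0 = 0, u_74 = 1, and u_k = u_{k-1}/2 + u_{k+1}/2 for 1 ≤ k ≤ 73. This harmonic recurrence is solved by u_k = k/74, giving u_48 = 48/74 = 24/37.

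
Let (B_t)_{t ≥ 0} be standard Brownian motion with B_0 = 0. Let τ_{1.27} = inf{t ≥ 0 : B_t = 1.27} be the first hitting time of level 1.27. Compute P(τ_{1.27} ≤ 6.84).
P(τ_{1.27} ≤ 6.84) = 2(1 − Φ(1.27/√6.84)) = 2(1 − Φ(0.4856)) ≈ 0.6273

By the reflection principle for standard BM, P(τ_b ≤ t) = 2 · P(B_t ≥ b). Since B_t ~ N(0, t), P(B_t ≥ 1.27) = 1 − Φ(1.27/√t) = 1 − Φ(1.27/√6.84) = 1 − Φ(0.4856) ≈ 0.31363. Doubling: P(τ_{1.27} ≤ 6.84) ≈ 2 · 0.31363 = 0.62726 ≈ 0.6273.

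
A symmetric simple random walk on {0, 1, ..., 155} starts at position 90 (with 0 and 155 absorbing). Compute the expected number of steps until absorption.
E[τ | X_0 = 90] = 5850

Let v_k = E[τ | X_0 = k]. Boundary: v_0 = v_155 = 0. Recurrence: v_k = 1 + (v_{k-1} + v_{k+1})/2 for 1 ≤ k ≤ 154. The particular solution to v_k − (v_{k-1} + v_{k+1})/2 = 1 is v_k = −k^2. Adding homogeneous solution A + B k and matching boundaries gives v_k = k (155 − k). Substituting k = 90: v_90 = 90 · 65 = 5850.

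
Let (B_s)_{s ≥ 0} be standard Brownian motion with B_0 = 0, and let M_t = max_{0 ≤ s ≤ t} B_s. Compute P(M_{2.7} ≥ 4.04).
P(M_{2.7} ≥ 4.04) = 2·P(B_{2.7} ≥ 4.04) = 2(1 − Φ(4.04/√2.7)) ≈ 0.0139

By the reflection principle for Brownian motion, P(M_t ≥ a) = 2 · P(B_t ≥ a) for a ≥ 0. Since B_t ~ N(0, t), P(B_t ≥ 4.04) = 1 − Φ(4.04/√t) = 1 − Φ(4.04/√2.7) = 1 − Φ(2.4587). So
  P(M_{2.7} ≥ 4.04) = 2(1 − Φ(2.4587)) ≈ 0.0139.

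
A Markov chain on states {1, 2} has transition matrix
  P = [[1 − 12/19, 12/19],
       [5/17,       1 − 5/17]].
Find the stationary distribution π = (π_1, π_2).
π_1 = 95/299, π_2 = 204/299

Solve πP = π with π_1 + π_2 = 1. From πP = π: π_1 · (1 − 12/19) + π_2 · 5/17 = π_1 ⇒ π_2 · 5/17 = π_1 · 12/19 ⇒ π_2/π_1 = (12/19)/(5/17) = 204/95. Together with π_1 + π_2 = 1:
  π_1 = (5/17)/(12/19 + 5/17) = (5/17)/(299/323) = 95/299,
  π_2 = (12/19)/(12/19 + 5/17) = (12/19)/(299/323) = 204/299.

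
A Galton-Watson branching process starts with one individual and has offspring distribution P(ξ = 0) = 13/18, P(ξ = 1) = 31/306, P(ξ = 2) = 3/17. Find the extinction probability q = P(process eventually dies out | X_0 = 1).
q = 1

Mean offspring μ = 0·13/18 + 1·31/306 + 2·3/17 = 139/306 ≤ 1. For μ ≤ 1 with offspring not concentrated at 1, the Galton-Watson process goes extinct almost surely, so q = 1.
(Algebraic check: The pgf is f(s) = 13/18 + 31/306·s + 3/17·s². The extinction probability q is the smallest fixed point of f in [0, 1]. Setting s = f(s):
  3/17·s² + (31/306 − 1)·s + 13/18 = 0
  3/17·s² − (13/18 + 3/17)·s + 13/18 = 0
which factors as (s − 1)·(3/17·s − 13/18) = 0, giving roots s = 1 and s = (13/18)/(3/17) = 221/54. Since 221/54 ≥ 1, the smallest root in [0, 1] is s = 1.)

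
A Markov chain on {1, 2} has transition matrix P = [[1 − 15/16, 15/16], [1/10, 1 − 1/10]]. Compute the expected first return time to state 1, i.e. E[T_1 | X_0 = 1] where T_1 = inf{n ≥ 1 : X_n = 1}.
E[T_1 | X_0 = 1] = 1/π_1 = 83/8

For an irreducible recurrent Markov chain with stationary distribution π, E[T_i | X_0 = i] = 1/π_i (Kac's formula). Here π_1 = (1/10)/(15/16 + 1/10) = (1/10)/(83/80) = 8/83, so E[T_1 | X_0 = 1] = 1/π_1 = (15/16 + 1/10)/(1/10) = (83/80)/(1/10) = 83/8.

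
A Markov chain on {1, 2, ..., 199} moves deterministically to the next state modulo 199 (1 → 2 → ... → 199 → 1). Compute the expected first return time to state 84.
E[T_84 | X_0 = 84] = 199

The chain cycles deterministically, so starting at state 84 it returns in exactly 199 steps. Equivalently, the stationary distribution is uniform π_j = 1/199 for every state j, so by Kac's formula E[T_84] = 1/π_84 = 199.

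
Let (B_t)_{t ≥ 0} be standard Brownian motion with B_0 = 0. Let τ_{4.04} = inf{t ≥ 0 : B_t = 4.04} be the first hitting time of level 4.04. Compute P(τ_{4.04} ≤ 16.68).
P(τ_{4.04} ≤ 16.68) = 2(1 − Φ(4.04/√16.68)) = 2(1 − Φ(0.9892)) ≈ 0.3226

By the reflection principle for standard BM, P(τ_b ≤ t) = 2 · P(B_t ≥ b). Since B_t ~ N(0, t), P(B_t ≥ 4.04) = 1 − Φ(4.04/√t) = 1 − Φ(4.04/√16.68) = 1 − Φ(0.9892) ≈ 0.16128. Doubling: P(τ_{4.04} ≤ 16.68) ≈ 2 · 0.16128 = 0.32256 ≈ 0.3226.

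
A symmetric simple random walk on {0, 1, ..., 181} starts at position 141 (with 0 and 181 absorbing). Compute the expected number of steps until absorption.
E[τ | X_0 = 141] = 5640

Let v_k = E[τ | X_0 = k]. Boundary: v_0 = v_181 = 0. Recurrence: v_k = 1 + (v_{k-1} + v_{k+1})/2 for 1 ≤ k ≤ 180. The particular solution to v_k − (v_{k-1} + v_{k+1})/2 = 1 is v_k = −k^2. Adding homogeneous solution A + B k and matching boundaries gives v_k = k (181 − k). Substituting k = 141: v_141 = 141 · 40 = 5640.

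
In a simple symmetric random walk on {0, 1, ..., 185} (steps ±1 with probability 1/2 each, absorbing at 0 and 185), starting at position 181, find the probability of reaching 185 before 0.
P(hit 185 before 0) = 181/185

Let u_k = P(hit 185 before 0 | start at k). Then u_0 = 0, u_185 = 1, and u_k = u_{k-1}/2 + u_{k+1}/2 for 1 ≤ k ≤ 184. This harmonic recurrence is solved by u_k = k/185, giving u_181 = 181/185.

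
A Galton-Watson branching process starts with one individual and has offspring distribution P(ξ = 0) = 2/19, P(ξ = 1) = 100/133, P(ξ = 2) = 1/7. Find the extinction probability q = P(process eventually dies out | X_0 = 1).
q = 14/19

The pgf is f(s) = 2/19 + 100/133·s + 1/7·s². The extinction probability q is the smallest fixed point of f in [0, 1]. Setting s = f(s):
  1/7·s² + (100/133 − 1)·s + 2/19 = 0
  1/7·s² − (2/19 + 1/7)·s + 2/19 = 0
which factors as (s − 1)·(1/7·s − 2/19) = 0, giving roots s = 1 and s = (2/19)/(1/7) = 14/19.
Mean offspring μ = 100/133 + 2·1/7 = 138/133 > 1 (supercritical), so q < 1. The extinction probability is the smaller root: q = (2/19)/(1/7) = 14/19.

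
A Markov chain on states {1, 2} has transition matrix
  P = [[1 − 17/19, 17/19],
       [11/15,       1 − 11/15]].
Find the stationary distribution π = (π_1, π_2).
π_1 = 209/464, π_2 = 255/464

Solve πP = π with π_1 + π_2 = 1. From πP = π: π_1 · (1 − 17/19) + π_2 · 11/15 = π_1 ⇒ π_2 · 11/15 = π_1 · 17/19 ⇒ π_2/π_1 = (17/19)/(11/15) = 255/209. Together with π_1 + π_2 = 1:
  π_1 = (11/15)/(17/19 + 11/15) = (11/15)/(464/285) = 209/464,
  π_2 = (17/19)/(17/19 + 11/15) = (17/19)/(464/285) = 255/464.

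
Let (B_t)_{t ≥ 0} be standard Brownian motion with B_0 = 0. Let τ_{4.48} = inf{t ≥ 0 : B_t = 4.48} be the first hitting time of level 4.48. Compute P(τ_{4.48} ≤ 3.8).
P(τ_{4.48} ≤ 3.8) = 2(1 − Φ(4.48/√3.8)) = 2(1 − Φ(2.2982)) ≈ 0.0216

By the reflection principle for standard BM, P(τ_b ≤ t) = 2 · P(B_t ≥ b). Since B_t ~ N(0, t), P(B_t ≥ 4.48) = 1 − Φ(4.48/√t) = 1 − Φ(4.48/√3.8) = 1 − Φ(2.2982) ≈ 0.01078. Doubling: P(τ_{4.48} ≤ 3.8) ≈ 2 · 0.01078 = 0.02156 ≈ 0.0216.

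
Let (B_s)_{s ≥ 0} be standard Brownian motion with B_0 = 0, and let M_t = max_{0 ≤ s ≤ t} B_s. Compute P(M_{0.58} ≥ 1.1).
P(M_{0.58} ≥ 1.1) = 2·P(B_{0.58} ≥ 1.1) = 2(1 − Φ(1.1/√0.58)) ≈ 0.1486

By the reflection principle for Brownian motion, P(M_t ≥ a) = 2 · P(B_t ≥ a) for a ≥ 0. Since B_t ~ N(0, t), P(B_t ≥ 1.1) = 1 − Φ(1.1/√t) = 1 − Φ(1.1/√0.58) = 1 − Φ(1.4444). So
  P(M_{0.58} ≥ 1.1) = 2(1 − Φ(1.4444)) ≈ 0.1486.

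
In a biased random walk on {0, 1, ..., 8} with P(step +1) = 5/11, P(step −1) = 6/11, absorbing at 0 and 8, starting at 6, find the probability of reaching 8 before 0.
P(hit 8 before 0) = (1 − (6/5)^6) / (1 − (6/5)^8) = 70525/117181

Let u_k denote P(reach 8 before 0 | start at k). Boundary: u_0 = 0, u_8 = 1. Recurrence: u_k = 5/11·u_{k+1} + 6/11·u_{k-1} for 1 ≤ k ≤ 7. Try u_k = A + B·r^k with r = q/p = (6/11)/(5/11) = 6/5. Substitution satisfies the recurrence; boundary conditions give:
  u_k = (1 − r^k) / (1 − r^N) = (1 − (6/5)^6) / (1 − (6/5)^8) = 70525/117181.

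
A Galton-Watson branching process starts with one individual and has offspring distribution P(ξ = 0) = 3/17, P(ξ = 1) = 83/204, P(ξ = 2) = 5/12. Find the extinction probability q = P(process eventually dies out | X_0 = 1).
q = 36/85

The pgf is f(s) = 3/17 + 83/204·s + 5/12·s². The extinction probability q is the smallest fixed point of f in [0, 1]. Setting s = f(s):
  5/12·s² + (83/204 − 1)·s + 3/17 = 0
  5/12·s² − (3/17 + 5/12)·s + 3/17 = 0
which factors as (s − 1)·(5/12·s − 3/17) = 0, giving roots s = 1 and s = (3/17)/(5/12) = 36/85.
Mean offspring μ = 83/204 + 2·5/12 = 253/204 > 1 (supercritical), so q < 1. The extinction probability is the smaller root: q = (3/17)/(5/12) = 36/85.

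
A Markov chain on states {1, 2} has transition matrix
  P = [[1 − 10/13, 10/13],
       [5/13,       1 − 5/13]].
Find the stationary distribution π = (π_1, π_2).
π_1 = 1/3, π_2 = 2/3

Solve πP = π with π_1 + π_2 = 1. From πP = π: π_1 · (1 − 10/13) + π_2 · 5/13 = π_1 ⇒ π_2 · 5/13 = π_1 · 10/13 ⇒ π_2/π_1 = (10/13)/(5/13) = 2. Together with π_1 + π_2 = 1:
  π_1 = (5/13)/(10/13 + 5/13) = (5/13)/(15/13) = 1/3,
  π_2 = (10/13)/(10/13 + 5/13) = (10/13)/(15/13) = 2/3.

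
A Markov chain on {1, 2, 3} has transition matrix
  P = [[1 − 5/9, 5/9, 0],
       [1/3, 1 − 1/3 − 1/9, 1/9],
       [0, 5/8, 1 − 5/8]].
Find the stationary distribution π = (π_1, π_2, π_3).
π = (27/80, 9/16, 1/10)

This is a birth-death chain on three states, which satisfies detailed balance: π_1 · P_{12} = π_2 · P_{21} and π_2 · P_{23} = π_3 · P_{32}.
From π_1 · 5/9 = π_2 · 1/3: π_2/π_1 = (5/9)/(1/3) = 5/3.
From π_2 · 1/9 = π_3 · 5/8: π_3/π_2 = (1/9)/(5/8) = 8/45.
Take π_1 proportional to 1; then unnormalized π = (1, 5/3, 8/27). Normalize by dividing by the sum 80/27:
  π = (27/80, 9/16, 1/10).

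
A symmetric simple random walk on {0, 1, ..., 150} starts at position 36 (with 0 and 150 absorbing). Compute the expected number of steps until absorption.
E[τ | X_0 = 36] = 4104

Let v_k = E[τ | X_0 = k]. Boundary: v_0 = v_150 = 0. Recurrence: v_k = 1 + (v_{k-1} + v_{k+1})/2 for 1 ≤ k ≤ 149. The particular solution to v_k − (v_{k-1} + v_{k+1})/2 = 1 is v_k = −k^2. Adding homogeneous solution A + B k and matching boundaries gives v_k = k (150 − k). Substituting k = 36: v_36 = 36 · 114 = 4104.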